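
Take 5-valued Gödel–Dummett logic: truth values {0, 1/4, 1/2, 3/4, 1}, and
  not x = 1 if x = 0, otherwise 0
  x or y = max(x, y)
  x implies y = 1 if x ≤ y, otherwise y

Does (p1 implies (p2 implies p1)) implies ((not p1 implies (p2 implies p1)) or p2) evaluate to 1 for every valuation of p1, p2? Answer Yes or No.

Counterexample: take p1 = 0, p2 = 1/4.
p2 implies p1 = 1/4 implies 0 = 0
p1 implies (p2 implies p1) = 0 implies 0 = 1
not p1 = not 0 = 1
p2 implies p1 = 1/4 implies 0 = 0
not p1 implies (p2 implies p1) = 1 implies 0 = 0
(not p1 implies (p2 implies p1)) or p2 = 0 or 1/4 = 1/4
(p1 implies (p2 implies p1)) implies ((not p1 implies (p2 implies p1)) or p2) = 1 implies 1/4 = 1/4
This gives 1/4 ≠ 1.

No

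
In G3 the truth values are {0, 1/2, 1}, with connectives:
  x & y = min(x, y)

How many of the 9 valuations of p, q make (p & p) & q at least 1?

1

p = 0, q = 0 ↦ 0  <
p = 0, q = 1/2 ↦ 0  <
p = 0, q = 1 ↦ 0  <
p = 1/2, q = 0 ↦ 0  <
p = 1/2, q = 1/2 ↦ 1/2  <
p = 1/2, q = 1 ↦ 1/2  <
p = 1, q = 0 ↦ 0  <
p = 1, q = 1/2 ↦ 1/2  <
p = 1, q = 1 ↦ 1  ≥
So 1 of the 9 assignments meets the threshold.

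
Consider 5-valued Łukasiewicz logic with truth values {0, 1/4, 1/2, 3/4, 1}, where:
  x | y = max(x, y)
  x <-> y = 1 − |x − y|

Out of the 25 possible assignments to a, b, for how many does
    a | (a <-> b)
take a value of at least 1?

9

value 1: 9 assignments (counts)
value 3/4: 9 assignments
value 1/2: 4 assignments
value 1/4: 2 assignments
value 0: 1 assignment
So 9 of the 25 assignments meet the threshold.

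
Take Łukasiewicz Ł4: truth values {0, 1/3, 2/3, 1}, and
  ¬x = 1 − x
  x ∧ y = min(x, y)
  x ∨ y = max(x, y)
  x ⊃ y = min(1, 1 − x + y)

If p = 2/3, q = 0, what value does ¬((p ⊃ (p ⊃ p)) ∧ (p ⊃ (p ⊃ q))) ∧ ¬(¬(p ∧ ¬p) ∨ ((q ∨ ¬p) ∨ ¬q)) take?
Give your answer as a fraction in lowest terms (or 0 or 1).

p ⊃ p = 2/3 ⊃ 2/3 = 1
p ⊃ (p ⊃ p) = 2/3 ⊃ 1 = 1
p ⊃ q = 2/3 ⊃ 0 = 1/3
p ⊃ (p ⊃ q) = 2/3 ⊃ 1/3 = 2/3
(p ⊃ (p ⊃ p)) ∧ (p ⊃ (p ⊃ q)) = 1 ∧ 2/3 = 2/3
¬((p ⊃ (p ⊃ p)) ∧ (p ⊃ (p ⊃ q))) = ¬2/3 = 1/3
¬p = ¬2/3 = 1/3
p ∧ ¬p = 2/3 ∧ 1/3 = 1/3
¬(p ∧ ¬p) = ¬1/3 = 2/3
¬p = ¬2/3 = 1/3
q ∨ ¬p = 0 ∨ 1/3 = 1/3
¬q = ¬0 = 1
(q ∨ ¬p) ∨ ¬q = 1/3 ∨ 1 = 1
¬(p ∧ ¬p) ∨ ((q ∨ ¬p) ∨ ¬q) = 2/3 ∨ 1 = 1
¬(¬(p ∧ ¬p) ∨ ((q ∨ ¬p) ∨ ¬q)) = ¬1 = 0
¬((p ⊃ (p ⊃ p)) ∧ (p ⊃ (p ⊃ q))) ∧ ¬(¬(p ∧ ¬p) ∨ ((q ∨ ¬p) ∨ ¬q)) = 1/3 ∧ 0 = 0

0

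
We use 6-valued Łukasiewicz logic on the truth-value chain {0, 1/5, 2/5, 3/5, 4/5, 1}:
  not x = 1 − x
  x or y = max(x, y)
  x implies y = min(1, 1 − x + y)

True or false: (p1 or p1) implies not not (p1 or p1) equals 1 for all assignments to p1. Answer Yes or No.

p1 = 0 ↦ 1
p1 = 1/5 ↦ 1
p1 = 2/5 ↦ 1
p1 = 3/5 ↦ 1
p1 = 4/5 ↦ 1
p1 = 1 ↦ 1
Every assignment gives a value ≥ 1.

Yes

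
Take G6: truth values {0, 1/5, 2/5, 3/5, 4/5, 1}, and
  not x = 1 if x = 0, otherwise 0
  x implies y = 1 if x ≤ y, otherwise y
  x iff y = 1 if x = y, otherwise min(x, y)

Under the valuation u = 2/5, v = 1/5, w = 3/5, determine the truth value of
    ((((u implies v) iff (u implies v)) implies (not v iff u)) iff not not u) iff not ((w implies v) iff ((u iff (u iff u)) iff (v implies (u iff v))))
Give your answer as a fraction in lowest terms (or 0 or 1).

u implies v = 2/5 implies 1/5 = 1/5
u implies v = 2/5 implies 1/5 = 1/5
(u implies v) iff (u implies v) = 1/5 iff 1/5 = 1
not v = not 1/5 = 0
not v iff u = 0 iff 2/5 = 0
((u implies v) iff (u implies v)) implies (not v iff u) = 1 implies 0 = 0
not u = not 2/5 = 0
not not u = not 0 = 1
(((u implies v) iff (u implies v)) implies (not v iff u)) iff not not u = 0 iff 1 = 0
w implies v = 3/5 implies 1/5 = 1/5
u iff u = 2/5 iff 2/5 = 1
u iff (u iff u) = 2/5 iff 1 = 2/5
u iff v = 2/5 iff 1/5 = 1/5
v implies (u iff v) = 1/5 implies 1/5 = 1
(u iff (u iff u)) iff (v implies (u iff v)) = 2/5 iff 1 = 2/5
(w implies v) iff ((u iff (u iff u)) iff (v implies (u iff v))) = 1/5 iff 2/5 = 1/5
not ((w implies v) iff ((u iff (u iff u)) iff (v implies (u iff v)))) = not 1/5 = 0
((((u implies v) iff (u implies v)) implies (not v iff u)) iff not not u) iff not ((w implies v) iff ((u iff (u iff u)) iff (v implies (u iff v)))) = 0 iff 0 = 1

1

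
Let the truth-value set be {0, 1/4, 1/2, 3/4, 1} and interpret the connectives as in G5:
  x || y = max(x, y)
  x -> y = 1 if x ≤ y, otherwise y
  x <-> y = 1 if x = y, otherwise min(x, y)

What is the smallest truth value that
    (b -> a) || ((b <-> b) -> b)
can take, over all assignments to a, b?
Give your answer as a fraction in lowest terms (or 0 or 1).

Take a = 0, b = 1/4:
b -> a = 1/4 -> 0 = 0
b <-> b = 1/4 <-> 1/4 = 1
(b <-> b) -> b = 1 -> 1/4 = 1/4
(b -> a) || ((b <-> b) -> b) = 0 || 1/4 = 1/4
No assignment yields a value below 1/4, so this is the minimum.

1/4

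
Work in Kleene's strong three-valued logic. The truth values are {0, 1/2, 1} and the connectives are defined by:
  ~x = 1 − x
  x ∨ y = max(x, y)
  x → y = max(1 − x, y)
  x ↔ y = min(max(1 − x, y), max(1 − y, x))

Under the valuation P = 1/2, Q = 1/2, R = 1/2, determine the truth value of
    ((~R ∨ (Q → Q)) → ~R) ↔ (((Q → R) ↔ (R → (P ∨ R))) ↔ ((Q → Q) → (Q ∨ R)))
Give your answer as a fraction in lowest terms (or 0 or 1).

1/2

~R = ~1/2 = 1/2
Q → Q = 1/2 → 1/2 = 1/2
~R ∨ (Q → Q) = 1/2 ∨ 1/2 = 1/2
~R = ~1/2 = 1/2
(~R ∨ (Q → Q)) → ~R = 1/2 → 1/2 = 1/2
Q → R = 1/2 → 1/2 = 1/2
P ∨ R = 1/2 ∨ 1/2 = 1/2
R → (P ∨ R) = 1/2 → 1/2 = 1/2
(Q → R) ↔ (R → (P ∨ R)) = 1/2 ↔ 1/2 = 1/2
Q → Q = 1/2 → 1/2 = 1/2
Q ∨ R = 1/2 ∨ 1/2 = 1/2
(Q → Q) → (Q ∨ R) = 1/2 → 1/2 = 1/2
((Q → R) ↔ (R → (P ∨ R))) ↔ ((Q → Q) → (Q ∨ R)) = 1/2 ↔ 1/2 = 1/2
((~R ∨ (Q → Q)) → ~R) ↔ (((Q → R) ↔ (R → (P ∨ R))) ↔ ((Q → Q) → (Q ∨ R))) = 1/2 ↔ 1/2 = 1/2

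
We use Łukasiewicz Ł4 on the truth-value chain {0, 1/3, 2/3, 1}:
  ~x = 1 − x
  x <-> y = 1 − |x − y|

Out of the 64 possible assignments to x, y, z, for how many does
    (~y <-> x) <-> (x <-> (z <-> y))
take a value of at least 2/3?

51

value 1: 23 assignments (counts)
value 2/3: 28 assignments (counts)
value 1/3: 9 assignments
value 0: 4 assignments
So 51 of the 64 assignments meet the threshold.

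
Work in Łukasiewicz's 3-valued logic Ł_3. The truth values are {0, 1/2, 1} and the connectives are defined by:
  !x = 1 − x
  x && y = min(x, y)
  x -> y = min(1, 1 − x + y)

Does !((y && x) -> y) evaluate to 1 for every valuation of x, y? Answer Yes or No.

Counterexample: take x = 0, y = 0.
y && x = 0 && 0 = 0
(y && x) -> y = 0 -> 0 = 1
!((y && x) -> y) = !1 = 0
This gives 0 ≠ 1.

No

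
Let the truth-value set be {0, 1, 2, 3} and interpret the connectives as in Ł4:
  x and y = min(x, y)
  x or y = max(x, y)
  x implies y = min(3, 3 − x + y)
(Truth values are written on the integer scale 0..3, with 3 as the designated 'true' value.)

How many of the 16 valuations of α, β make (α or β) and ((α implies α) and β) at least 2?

8

α = 0, β = 0 ↦ 0  <
α = 0, β = 1 ↦ 1  <
α = 0, β = 2 ↦ 2  ≥
α = 0, β = 3 ↦ 3  ≥
α = 1, β = 0 ↦ 0  <
α = 1, β = 1 ↦ 1  <
α = 1, β = 2 ↦ 2  ≥
α = 1, β = 3 ↦ 3  ≥
α = 2, β = 0 ↦ 0  <
α = 2, β = 1 ↦ 1  <
α = 2, β = 2 ↦ 2  ≥
α = 2, β = 3 ↦ 3  ≥
α = 3, β = 0 ↦ 0  <
α = 3, β = 1 ↦ 1  <
α = 3, β = 2 ↦ 2  ≥
α = 3, β = 3 ↦ 3  ≥
So 8 of the 16 assignments meet the threshold.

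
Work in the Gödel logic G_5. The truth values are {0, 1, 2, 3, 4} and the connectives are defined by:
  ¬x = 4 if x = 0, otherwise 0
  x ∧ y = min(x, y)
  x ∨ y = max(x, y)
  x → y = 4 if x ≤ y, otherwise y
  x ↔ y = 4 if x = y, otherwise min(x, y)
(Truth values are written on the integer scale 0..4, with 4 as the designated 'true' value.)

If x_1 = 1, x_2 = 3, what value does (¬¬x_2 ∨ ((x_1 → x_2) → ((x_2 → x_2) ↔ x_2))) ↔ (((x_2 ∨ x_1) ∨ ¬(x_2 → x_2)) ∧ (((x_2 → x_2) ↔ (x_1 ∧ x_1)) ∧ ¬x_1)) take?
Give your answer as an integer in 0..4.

0

¬x_2 = ¬3 = 0
¬¬x_2 = ¬0 = 4
x_1 → x_2 = 1 → 3 = 4
x_2 → x_2 = 3 → 3 = 4
(x_2 → x_2) ↔ x_2 = 4 ↔ 3 = 3
(x_1 → x_2) → ((x_2 → x_2) ↔ x_2) = 4 → 3 = 3
¬¬x_2 ∨ ((x_1 → x_2) → ((x_2 → x_2) ↔ x_2)) = 4 ∨ 3 = 4
x_2 ∨ x_1 = 3 ∨ 1 = 3
x_2 → x_2 = 3 → 3 = 4
¬(x_2 → x_2) = ¬4 = 0
(x_2 ∨ x_1) ∨ ¬(x_2 → x_2) = 3 ∨ 0 = 3
x_2 → x_2 = 3 → 3 = 4
x_1 ∧ x_1 = 1 ∧ 1 = 1
(x_2 → x_2) ↔ (x_1 ∧ x_1) = 4 ↔ 1 = 1
¬x_1 = ¬1 = 0
((x_2 → x_2) ↔ (x_1 ∧ x_1)) ∧ ¬x_1 = 1 ∧ 0 = 0
((x_2 ∨ x_1) ∨ ¬(x_2 → x_2)) ∧ (((x_2 → x_2) ↔ (x_1 ∧ x_1)) ∧ ¬x_1) = 3 ∧ 0 = 0
(¬¬x_2 ∨ ((x_1 → x_2) → ((x_2 → x_2) ↔ x_2))) ↔ (((x_2 ∨ x_1) ∨ ¬(x_2 → x_2)) ∧ (((x_2 → x_2) ↔ (x_1 ∧ x_1)) ∧ ¬x_1)) = 4 ↔ 0 = 0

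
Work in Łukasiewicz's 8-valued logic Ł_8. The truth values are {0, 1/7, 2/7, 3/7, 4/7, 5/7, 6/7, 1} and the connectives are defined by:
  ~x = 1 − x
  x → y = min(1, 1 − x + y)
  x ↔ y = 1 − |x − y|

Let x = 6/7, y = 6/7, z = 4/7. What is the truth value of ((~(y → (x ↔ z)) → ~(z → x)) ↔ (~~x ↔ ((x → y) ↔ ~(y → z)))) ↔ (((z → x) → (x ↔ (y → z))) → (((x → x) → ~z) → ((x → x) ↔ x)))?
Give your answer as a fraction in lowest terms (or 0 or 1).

x ↔ z = 6/7 ↔ 4/7 = 5/7
y → (x ↔ z) = 6/7 → 5/7 = 6/7
~(y → (x ↔ z)) = ~6/7 = 1/7
z → x = 4/7 → 6/7 = 1
~(z → x) = ~1 = 0
~(y → (x ↔ z)) → ~(z → x) = 1/7 → 0 = 6/7
~x = ~6/7 = 1/7
~~x = ~1/7 = 6/7
x → y = 6/7 → 6/7 = 1
y → z = 6/7 → 4/7 = 5/7
~(y → z) = ~5/7 = 2/7
(x → y) ↔ ~(y → z) = 1 ↔ 2/7 = 2/7
~~x ↔ ((x → y) ↔ ~(y → z)) = 6/7 ↔ 2/7 = 3/7
(~(y → (x ↔ z)) → ~(z → x)) ↔ (~~x ↔ ((x → y) ↔ ~(y → z))) = 6/7 ↔ 3/7 = 4/7
z → x = 4/7 → 6/7 = 1
y → z = 6/7 → 4/7 = 5/7
x ↔ (y → z) = 6/7 ↔ 5/7 = 6/7
(z → x) → (x ↔ (y → z)) = 1 → 6/7 = 6/7
x → x = 6/7 → 6/7 = 1
~z = ~4/7 = 3/7
(x → x) → ~z = 1 → 3/7 = 3/7
x → x = 6/7 → 6/7 = 1
(x → x) ↔ x = 1 ↔ 6/7 = 6/7
((x → x) → ~z) → ((x → x) ↔ x) = 3/7 → 6/7 = 1
((z → x) → (x ↔ (y → z))) → (((x → x) → ~z) → ((x → x) ↔ x)) = 6/7 → 1 = 1
((~(y → (x ↔ z)) → ~(z → x)) ↔ (~~x ↔ ((x → y) ↔ ~(y → z)))) ↔ (((z → x) → (x ↔ (y → z))) → (((x → x) → ~z) → ((x → x) ↔ x))) = 4/7 ↔ 1 = 4/7

4/7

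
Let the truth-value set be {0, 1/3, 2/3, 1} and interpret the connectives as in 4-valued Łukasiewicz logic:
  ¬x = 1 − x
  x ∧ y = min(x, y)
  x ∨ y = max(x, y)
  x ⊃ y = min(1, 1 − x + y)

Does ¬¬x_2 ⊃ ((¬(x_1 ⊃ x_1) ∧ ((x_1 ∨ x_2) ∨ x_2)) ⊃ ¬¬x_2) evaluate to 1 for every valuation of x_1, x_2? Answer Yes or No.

x_1 = 0, x_2 = 0 ↦ 1
x_1 = 0, x_2 = 1/3 ↦ 1
x_1 = 0, x_2 = 2/3 ↦ 1
x_1 = 0, x_2 = 1 ↦ 1
x_1 = 1/3, x_2 = 0 ↦ 1
x_1 = 1/3, x_2 = 1/3 ↦ 1
x_1 = 1/3, x_2 = 2/3 ↦ 1
x_1 = 1/3, x_2 = 1 ↦ 1
x_1 = 2/3, x_2 = 0 ↦ 1
x_1 = 2/3, x_2 = 1/3 ↦ 1
x_1 = 2/3, x_2 = 2/3 ↦ 1
x_1 = 2/3, x_2 = 1 ↦ 1
x_1 = 1, x_2 = 0 ↦ 1
x_1 = 1, x_2 = 1/3 ↦ 1
x_1 = 1, x_2 = 2/3 ↦ 1
x_1 = 1, x_2 = 1 ↦ 1
Every assignment gives a value ≥ 1.

Yes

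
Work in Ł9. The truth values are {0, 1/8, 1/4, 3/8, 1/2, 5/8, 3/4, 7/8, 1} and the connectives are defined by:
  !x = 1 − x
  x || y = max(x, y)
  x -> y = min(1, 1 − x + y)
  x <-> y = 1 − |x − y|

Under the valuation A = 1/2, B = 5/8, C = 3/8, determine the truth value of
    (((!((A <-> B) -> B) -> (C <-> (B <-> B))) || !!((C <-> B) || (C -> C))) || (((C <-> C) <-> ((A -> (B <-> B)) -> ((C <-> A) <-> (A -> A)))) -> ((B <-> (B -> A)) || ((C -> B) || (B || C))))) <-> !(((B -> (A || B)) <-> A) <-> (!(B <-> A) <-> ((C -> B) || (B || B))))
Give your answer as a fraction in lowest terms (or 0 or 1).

A <-> B = 1/2 <-> 5/8 = 7/8
(A <-> B) -> B = 7/8 -> 5/8 = 3/4
!((A <-> B) -> B) = !3/4 = 1/4
B <-> B = 5/8 <-> 5/8 = 1
C <-> (B <-> B) = 3/8 <-> 1 = 3/8
!((A <-> B) -> B) -> (C <-> (B <-> B)) = 1/4 -> 3/8 = 1
C <-> B = 3/8 <-> 5/8 = 3/4
C -> C = 3/8 -> 3/8 = 1
(C <-> B) || (C -> C) = 3/4 || 1 = 1
!((C <-> B) || (C -> C)) = !1 = 0
!!((C <-> B) || (C -> C)) = !0 = 1
(!((A <-> B) -> B) -> (C <-> (B <-> B))) || !!((C <-> B) || (C -> C)) = 1 || 1 = 1
C <-> C = 3/8 <-> 3/8 = 1
B <-> B = 5/8 <-> 5/8 = 1
A -> (B <-> B) = 1/2 -> 1 = 1
C <-> A = 3/8 <-> 1/2 = 7/8
A -> A = 1/2 -> 1/2 = 1
(C <-> A) <-> (A -> A) = 7/8 <-> 1 = 7/8
(A -> (B <-> B)) -> ((C <-> A) <-> (A -> A)) = 1 -> 7/8 = 7/8
(C <-> C) <-> ((A -> (B <-> B)) -> ((C <-> A) <-> (A -> A))) = 1 <-> 7/8 = 7/8
B -> A = 5/8 -> 1/2 = 7/8
B <-> (B -> A) = 5/8 <-> 7/8 = 3/4
C -> B = 3/8 -> 5/8 = 1
B || C = 5/8 || 3/8 = 5/8
(C -> B) || (B || C) = 1 || 5/8 = 1
(B <-> (B -> A)) || ((C -> B) || (B || C)) = 3/4 || 1 = 1
((C <-> C) <-> ((A -> (B <-> B)) -> ((C <-> A) <-> (A -> A)))) -> ((B <-> (B -> A)) || ((C -> B) || (B || C))) = 7/8 -> 1 = 1
((!((A <-> B) -> B) -> (C <-> (B <-> B))) || !!((C <-> B) || (C -> C))) || (((C <-> C) <-> ((A -> (B <-> B)) -> ((C <-> A) <-> (A -> A)))) -> ((B <-> (B -> A)) || ((C -> B) || (B || C)))) = 1 || 1 = 1
A || B = 1/2 || 5/8 = 5/8
B -> (A || B) = 5/8 -> 5/8 = 1
(B -> (A || B)) <-> A = 1 <-> 1/2 = 1/2
B <-> A = 5/8 <-> 1/2 = 7/8
!(B <-> A) = !7/8 = 1/8
C -> B = 3/8 -> 5/8 = 1
B || B = 5/8 || 5/8 = 5/8
(C -> B) || (B || B) = 1 || 5/8 = 1
!(B <-> A) <-> ((C -> B) || (B || B)) = 1/8 <-> 1 = 1/8
((B -> (A || B)) <-> A) <-> (!(B <-> A) <-> ((C -> B) || (B || B))) = 1/2 <-> 1/8 = 5/8
!(((B -> (A || B)) <-> A) <-> (!(B <-> A) <-> ((C -> B) || (B || B)))) = !5/8 = 3/8
(((!((A <-> B) -> B) -> (C <-> (B <-> B))) || !!((C <-> B) || (C -> C))) || (((C <-> C) <-> ((A -> (B <-> B)) -> ((C <-> A) <-> (A -> A)))) -> ((B <-> (B -> A)) || ((C -> B) || (B || C))))) <-> !(((B -> (A || B)) <-> A) <-> (!(B <-> A) <-> ((C -> B) || (B || B)))) = 1 <-> 3/8 = 3/8

3/8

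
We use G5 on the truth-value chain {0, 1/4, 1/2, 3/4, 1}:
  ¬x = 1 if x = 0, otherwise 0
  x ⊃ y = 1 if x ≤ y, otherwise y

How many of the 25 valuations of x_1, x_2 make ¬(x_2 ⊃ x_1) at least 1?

value 1: 4 assignments (counts)
value 0: 21 assignments
So 4 of the 25 assignments meet the threshold.

4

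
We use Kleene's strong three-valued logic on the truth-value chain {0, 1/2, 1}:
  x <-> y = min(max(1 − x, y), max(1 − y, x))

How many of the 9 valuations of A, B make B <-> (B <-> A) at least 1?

A = 0, B = 0 ↦ 0  <
A = 0, B = 1/2 ↦ 1/2  <
A = 0, B = 1 ↦ 0  <
A = 1/2, B = 0 ↦ 1/2  <
A = 1/2, B = 1/2 ↦ 1/2  <
A = 1/2, B = 1 ↦ 1/2  <
A = 1, B = 0 ↦ 1  ≥
A = 1, B = 1/2 ↦ 1/2  <
A = 1, B = 1 ↦ 1  ≥
So 2 of the 9 assignments meet the threshold.

2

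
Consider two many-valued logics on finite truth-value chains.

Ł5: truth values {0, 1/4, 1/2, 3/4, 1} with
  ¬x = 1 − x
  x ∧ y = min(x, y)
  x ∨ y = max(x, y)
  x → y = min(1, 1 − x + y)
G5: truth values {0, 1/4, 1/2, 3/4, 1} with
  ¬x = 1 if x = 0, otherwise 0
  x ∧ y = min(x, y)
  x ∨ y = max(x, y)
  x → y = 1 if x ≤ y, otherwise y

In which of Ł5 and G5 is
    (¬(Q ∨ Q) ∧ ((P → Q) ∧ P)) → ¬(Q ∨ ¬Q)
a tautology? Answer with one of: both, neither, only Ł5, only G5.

only G5

In Ł5: at P = 1/4, Q = 0 the value is 3/4 — not a tautology.
In G5: every assignment gives 1 — tautology.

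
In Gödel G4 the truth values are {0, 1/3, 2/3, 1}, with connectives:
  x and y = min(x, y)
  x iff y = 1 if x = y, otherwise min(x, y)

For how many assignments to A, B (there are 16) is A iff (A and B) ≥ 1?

A = 0, B = 0 ↦ 1  ≥
A = 0, B = 1/3 ↦ 1  ≥
A = 0, B = 2/3 ↦ 1  ≥
A = 0, B = 1 ↦ 1  ≥
A = 1/3, B = 0 ↦ 0  <
A = 1/3, B = 1/3 ↦ 1  ≥
A = 1/3, B = 2/3 ↦ 1  ≥
A = 1/3, B = 1 ↦ 1  ≥
A = 2/3, B = 0 ↦ 0  <
A = 2/3, B = 1/3 ↦ 1/3  <
A = 2/3, B = 2/3 ↦ 1  ≥
A = 2/3, B = 1 ↦ 1  ≥
A = 1, B = 0 ↦ 0  <
A = 1, B = 1/3 ↦ 1/3  <
A = 1, B = 2/3 ↦ 2/3  <
A = 1, B = 1 ↦ 1  ≥
So 10 of the 16 assignments meet the threshold.

10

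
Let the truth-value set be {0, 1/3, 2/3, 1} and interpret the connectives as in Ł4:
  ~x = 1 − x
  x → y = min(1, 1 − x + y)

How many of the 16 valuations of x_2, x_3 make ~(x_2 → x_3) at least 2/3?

x_2 = 0, x_3 = 0 ↦ 0  <
x_2 = 0, x_3 = 1/3 ↦ 0  <
x_2 = 0, x_3 = 2/3 ↦ 0  <
x_2 = 0, x_3 = 1 ↦ 0  <
x_2 = 1/3, x_3 = 0 ↦ 1/3  <
x_2 = 1/3, x_3 = 1/3 ↦ 0  <
x_2 = 1/3, x_3 = 2/3 ↦ 0  <
x_2 = 1/3, x_3 = 1 ↦ 0  <
x_2 = 2/3, x_3 = 0 ↦ 2/3  ≥
x_2 = 2/3, x_3 = 1/3 ↦ 1/3  <
x_2 = 2/3, x_3 = 2/3 ↦ 0  <
x_2 = 2/3, x_3 = 1 ↦ 0  <
x_2 = 1, x_3 = 0 ↦ 1  ≥
x_2 = 1, x_3 = 1/3 ↦ 2/3  ≥
x_2 = 1, x_3 = 2/3 ↦ 1/3  <
x_2 = 1, x_3 = 1 ↦ 0  <
So 3 of the 16 assignments meet the threshold.

3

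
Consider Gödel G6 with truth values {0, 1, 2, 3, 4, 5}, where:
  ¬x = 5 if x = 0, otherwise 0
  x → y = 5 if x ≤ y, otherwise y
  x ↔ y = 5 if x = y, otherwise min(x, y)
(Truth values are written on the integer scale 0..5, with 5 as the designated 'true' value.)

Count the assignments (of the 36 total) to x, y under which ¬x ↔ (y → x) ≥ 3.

1

value 5: 1 assignment (counts)
value 0: 35 assignments
So 1 of the 36 assignments meets the threshold.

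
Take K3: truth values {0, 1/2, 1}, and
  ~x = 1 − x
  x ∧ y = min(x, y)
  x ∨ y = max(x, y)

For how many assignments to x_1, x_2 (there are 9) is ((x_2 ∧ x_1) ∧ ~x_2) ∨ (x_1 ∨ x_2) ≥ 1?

5

x_1 = 0, x_2 = 0 ↦ 0  <
x_1 = 0, x_2 = 1/2 ↦ 1/2  <
x_1 = 0, x_2 = 1 ↦ 1  ≥
x_1 = 1/2, x_2 = 0 ↦ 1/2  <
x_1 = 1/2, x_2 = 1/2 ↦ 1/2  <
x_1 = 1/2, x_2 = 1 ↦ 1  ≥
x_1 = 1, x_2 = 0 ↦ 1  ≥
x_1 = 1, x_2 = 1/2 ↦ 1  ≥
x_1 = 1, x_2 = 1 ↦ 1  ≥
So 5 of the 9 assignments meet the threshold.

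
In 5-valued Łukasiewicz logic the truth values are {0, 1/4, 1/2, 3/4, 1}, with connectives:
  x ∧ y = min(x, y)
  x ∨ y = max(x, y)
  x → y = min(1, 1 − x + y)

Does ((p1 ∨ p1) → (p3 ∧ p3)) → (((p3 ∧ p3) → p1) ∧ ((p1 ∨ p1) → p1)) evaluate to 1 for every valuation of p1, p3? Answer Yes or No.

No

Counterexample: take p1 = 0, p3 = 1/4.
p1 ∨ p1 = 0 ∨ 0 = 0
p3 ∧ p3 = 1/4 ∧ 1/4 = 1/4
(p1 ∨ p1) → (p3 ∧ p3) = 0 → 1/4 = 1
p3 ∧ p3 = 1/4 ∧ 1/4 = 1/4
(p3 ∧ p3) → p1 = 1/4 → 0 = 3/4
p1 ∨ p1 = 0 ∨ 0 = 0
(p1 ∨ p1) → p1 = 0 → 0 = 1
((p3 ∧ p3) → p1) ∧ ((p1 ∨ p1) → p1) = 3/4 ∧ 1 = 3/4
((p1 ∨ p1) → (p3 ∧ p3)) → (((p3 ∧ p3) → p1) ∧ ((p1 ∨ p1) → p1)) = 1 → 3/4 = 3/4
This gives 3/4 ≠ 1.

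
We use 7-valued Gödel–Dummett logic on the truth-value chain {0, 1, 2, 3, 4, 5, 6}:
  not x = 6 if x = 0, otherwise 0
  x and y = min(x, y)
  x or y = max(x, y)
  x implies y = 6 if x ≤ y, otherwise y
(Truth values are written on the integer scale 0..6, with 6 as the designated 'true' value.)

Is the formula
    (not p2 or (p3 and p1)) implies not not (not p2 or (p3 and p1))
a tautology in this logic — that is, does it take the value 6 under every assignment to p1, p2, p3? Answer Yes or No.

Yes

At p1 = 3, p2 = 2, p3 = 5, for instance:
not p2 = not 2 = 0
p3 and p1 = 5 and 3 = 3
not p2 or (p3 and p1) = 0 or 3 = 3
not (not p2 or (p3 and p1)) = not 3 = 0
not not (not p2 or (p3 and p1)) = not 0 = 6
(not p2 or (p3 and p1)) implies not not (not p2 or (p3 and p1)) = 3 implies 6 = 6
and checking the remaining 342 assignments likewise gives ≥ 6 in every case.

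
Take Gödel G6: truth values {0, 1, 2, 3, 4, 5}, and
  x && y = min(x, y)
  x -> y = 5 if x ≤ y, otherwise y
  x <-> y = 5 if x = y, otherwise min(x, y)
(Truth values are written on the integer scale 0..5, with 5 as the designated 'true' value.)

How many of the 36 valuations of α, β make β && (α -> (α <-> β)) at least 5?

6

value 5: 6 assignments (counts)
value 4: 6 assignments
value 3: 6 assignments
value 2: 6 assignments
value 1: 6 assignments
value 0: 6 assignments
So 6 of the 36 assignments meet the threshold.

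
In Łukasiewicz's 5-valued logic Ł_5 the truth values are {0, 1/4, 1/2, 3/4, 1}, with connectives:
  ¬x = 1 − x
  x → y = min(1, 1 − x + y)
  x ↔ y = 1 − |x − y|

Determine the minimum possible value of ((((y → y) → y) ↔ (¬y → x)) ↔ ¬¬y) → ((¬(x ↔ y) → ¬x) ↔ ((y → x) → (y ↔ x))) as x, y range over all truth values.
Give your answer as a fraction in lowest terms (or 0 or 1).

Take x = 3/4, y = 1/4:
y → y = 1/4 → 1/4 = 1
(y → y) → y = 1 → 1/4 = 1/4
¬y = ¬1/4 = 3/4
¬y → x = 3/4 → 3/4 = 1
((y → y) → y) ↔ (¬y → x) = 1/4 ↔ 1 = 1/4
¬y = ¬1/4 = 3/4
¬¬y = ¬3/4 = 1/4
(((y → y) → y) ↔ (¬y → x)) ↔ ¬¬y = 1/4 ↔ 1/4 = 1
x ↔ y = 3/4 ↔ 1/4 = 1/2
¬(x ↔ y) = ¬1/2 = 1/2
¬x = ¬3/4 = 1/4
¬(x ↔ y) → ¬x = 1/2 → 1/4 = 3/4
y → x = 1/4 → 3/4 = 1
y ↔ x = 1/4 ↔ 3/4 = 1/2
(y → x) → (y ↔ x) = 1 → 1/2 = 1/2
(¬(x ↔ y) → ¬x) ↔ ((y → x) → (y ↔ x)) = 3/4 ↔ 1/2 = 3/4
((((y → y) → y) ↔ (¬y → x)) ↔ ¬¬y) → ((¬(x ↔ y) → ¬x) ↔ ((y → x) → (y ↔ x))) = 1 → 3/4 = 3/4
No assignment yields a value below 3/4, so this is the minimum.

3/4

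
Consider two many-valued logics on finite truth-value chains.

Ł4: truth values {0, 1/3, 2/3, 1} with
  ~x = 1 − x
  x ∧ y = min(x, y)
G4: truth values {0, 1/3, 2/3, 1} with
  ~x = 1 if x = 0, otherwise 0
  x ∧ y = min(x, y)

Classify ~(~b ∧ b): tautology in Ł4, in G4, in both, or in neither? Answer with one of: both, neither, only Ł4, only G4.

In Ł4: at b = 1/3 the value is 2/3 — not a tautology.
In G4: every assignment gives 1 — tautology.

only G4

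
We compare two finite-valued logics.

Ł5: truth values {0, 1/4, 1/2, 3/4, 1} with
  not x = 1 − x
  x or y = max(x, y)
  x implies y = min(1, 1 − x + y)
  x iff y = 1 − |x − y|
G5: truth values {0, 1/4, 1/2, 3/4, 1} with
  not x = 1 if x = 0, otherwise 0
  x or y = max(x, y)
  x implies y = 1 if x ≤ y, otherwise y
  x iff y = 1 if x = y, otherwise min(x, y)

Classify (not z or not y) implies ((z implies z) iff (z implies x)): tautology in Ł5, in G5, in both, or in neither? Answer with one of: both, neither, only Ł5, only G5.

neither

In Ł5: at x = 0, y = 0, z = 1/4 the value is 3/4 — not a tautology.
In G5: at x = 0, y = 0, z = 1/4 the value is 0 — not a tautology.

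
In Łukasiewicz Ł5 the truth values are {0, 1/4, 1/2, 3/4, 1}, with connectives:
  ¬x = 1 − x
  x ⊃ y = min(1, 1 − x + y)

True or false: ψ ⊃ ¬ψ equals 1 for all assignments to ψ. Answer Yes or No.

Counterexample: take ψ = 3/4.
¬ψ = ¬3/4 = 1/4
ψ ⊃ ¬ψ = 3/4 ⊃ 1/4 = 1/2
This gives 1/2 ≠ 1.

No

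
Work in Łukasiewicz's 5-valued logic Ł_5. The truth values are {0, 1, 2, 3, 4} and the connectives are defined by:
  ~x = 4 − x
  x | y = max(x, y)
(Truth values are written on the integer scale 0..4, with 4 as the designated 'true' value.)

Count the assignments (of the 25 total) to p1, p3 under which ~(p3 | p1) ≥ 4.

1

value 4: 1 assignment (counts)
value 3: 3 assignments
value 2: 5 assignments
value 1: 7 assignments
value 0: 9 assignments
So 1 of the 25 assignments meets the threshold.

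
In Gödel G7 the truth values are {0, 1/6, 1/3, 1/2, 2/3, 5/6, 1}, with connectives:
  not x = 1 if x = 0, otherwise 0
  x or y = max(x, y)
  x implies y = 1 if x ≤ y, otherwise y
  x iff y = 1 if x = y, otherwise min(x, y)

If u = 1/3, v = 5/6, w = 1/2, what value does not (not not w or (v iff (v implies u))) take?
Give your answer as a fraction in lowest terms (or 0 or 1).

not w = not 1/2 = 0
not not w = not 0 = 1
v implies u = 5/6 implies 1/3 = 1/3
v iff (v implies u) = 5/6 iff 1/3 = 1/3
not not w or (v iff (v implies u)) = 1 or 1/3 = 1
not (not not w or (v iff (v implies u))) = not 1 = 0

0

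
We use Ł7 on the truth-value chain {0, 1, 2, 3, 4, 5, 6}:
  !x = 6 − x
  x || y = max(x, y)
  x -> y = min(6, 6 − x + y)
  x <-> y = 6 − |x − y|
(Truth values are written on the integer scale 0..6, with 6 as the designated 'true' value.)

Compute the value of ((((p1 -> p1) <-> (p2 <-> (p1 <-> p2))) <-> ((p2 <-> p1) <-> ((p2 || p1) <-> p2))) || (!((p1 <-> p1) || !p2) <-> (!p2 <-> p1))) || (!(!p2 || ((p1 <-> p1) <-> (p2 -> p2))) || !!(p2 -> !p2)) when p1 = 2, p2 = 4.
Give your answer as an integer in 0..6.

4

p1 -> p1 = 2 -> 2 = 6
p1 <-> p2 = 2 <-> 4 = 4
p2 <-> (p1 <-> p2) = 4 <-> 4 = 6
(p1 -> p1) <-> (p2 <-> (p1 <-> p2)) = 6 <-> 6 = 6
p2 <-> p1 = 4 <-> 2 = 4
p2 || p1 = 4 || 2 = 4
(p2 || p1) <-> p2 = 4 <-> 4 = 6
(p2 <-> p1) <-> ((p2 || p1) <-> p2) = 4 <-> 6 = 4
((p1 -> p1) <-> (p2 <-> (p1 <-> p2))) <-> ((p2 <-> p1) <-> ((p2 || p1) <-> p2)) = 6 <-> 4 = 4
p1 <-> p1 = 2 <-> 2 = 6
!p2 = !4 = 2
(p1 <-> p1) || !p2 = 6 || 2 = 6
!((p1 <-> p1) || !p2) = !6 = 0
!p2 = !4 = 2
!p2 <-> p1 = 2 <-> 2 = 6
!((p1 <-> p1) || !p2) <-> (!p2 <-> p1) = 0 <-> 6 = 0
(((p1 -> p1) <-> (p2 <-> (p1 <-> p2))) <-> ((p2 <-> p1) <-> ((p2 || p1) <-> p2))) || (!((p1 <-> p1) || !p2) <-> (!p2 <-> p1)) = 4 || 0 = 4
!p2 = !4 = 2
p1 <-> p1 = 2 <-> 2 = 6
p2 -> p2 = 4 -> 4 = 6
(p1 <-> p1) <-> (p2 -> p2) = 6 <-> 6 = 6
!p2 || ((p1 <-> p1) <-> (p2 -> p2)) = 2 || 6 = 6
!(!p2 || ((p1 <-> p1) <-> (p2 -> p2))) = !6 = 0
!p2 = !4 = 2
p2 -> !p2 = 4 -> 2 = 4
!(p2 -> !p2) = !4 = 2
!!(p2 -> !p2) = !2 = 4
!(!p2 || ((p1 <-> p1) <-> (p2 -> p2))) || !!(p2 -> !p2) = 0 || 4 = 4
((((p1 -> p1) <-> (p2 <-> (p1 <-> p2))) <-> ((p2 <-> p1) <-> ((p2 || p1) <-> p2))) || (!((p1 <-> p1) || !p2) <-> (!p2 <-> p1))) || (!(!p2 || ((p1 <-> p1) <-> (p2 -> p2))) || !!(p2 -> !p2)) = 4 || 4 = 4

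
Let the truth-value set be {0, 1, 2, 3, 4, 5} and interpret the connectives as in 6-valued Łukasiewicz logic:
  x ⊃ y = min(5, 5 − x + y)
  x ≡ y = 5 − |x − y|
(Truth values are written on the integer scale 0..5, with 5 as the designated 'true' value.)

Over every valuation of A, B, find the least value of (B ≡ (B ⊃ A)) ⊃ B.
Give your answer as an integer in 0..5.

Take A = 0, B = 2:
B ⊃ A = 2 ⊃ 0 = 3
B ≡ (B ⊃ A) = 2 ≡ 3 = 4
(B ≡ (B ⊃ A)) ⊃ B = 4 ⊃ 2 = 3
No assignment yields a value below 3, so this is the minimum.

3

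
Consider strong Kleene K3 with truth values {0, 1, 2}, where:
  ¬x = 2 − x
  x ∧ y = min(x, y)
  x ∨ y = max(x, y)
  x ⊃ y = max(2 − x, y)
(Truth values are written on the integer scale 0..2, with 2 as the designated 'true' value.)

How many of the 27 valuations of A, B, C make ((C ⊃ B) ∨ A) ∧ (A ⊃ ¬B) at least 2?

9

value 2: 9 assignments (counts)
value 1: 14 assignments
value 0: 4 assignments
So 9 of the 27 assignments meet the threshold.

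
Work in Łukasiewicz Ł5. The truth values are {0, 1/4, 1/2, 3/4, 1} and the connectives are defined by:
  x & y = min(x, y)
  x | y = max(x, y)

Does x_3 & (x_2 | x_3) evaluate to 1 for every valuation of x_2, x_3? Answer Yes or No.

Counterexample: take x_2 = 0, x_3 = 0.
x_2 | x_3 = 0 | 0 = 0
x_3 & (x_2 | x_3) = 0 & 0 = 0
This gives 0 ≠ 1.

No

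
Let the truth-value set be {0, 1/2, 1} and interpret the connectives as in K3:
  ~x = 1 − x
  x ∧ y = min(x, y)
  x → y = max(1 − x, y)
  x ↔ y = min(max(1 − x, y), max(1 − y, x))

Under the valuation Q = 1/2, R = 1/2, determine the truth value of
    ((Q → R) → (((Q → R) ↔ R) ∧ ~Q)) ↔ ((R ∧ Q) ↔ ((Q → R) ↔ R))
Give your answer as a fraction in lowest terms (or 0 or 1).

1/2

Q → R = 1/2 → 1/2 = 1/2
Q → R = 1/2 → 1/2 = 1/2
(Q → R) ↔ R = 1/2 ↔ 1/2 = 1/2
~Q = ~1/2 = 1/2
((Q → R) ↔ R) ∧ ~Q = 1/2 ∧ 1/2 = 1/2
(Q → R) → (((Q → R) ↔ R) ∧ ~Q) = 1/2 → 1/2 = 1/2
R ∧ Q = 1/2 ∧ 1/2 = 1/2
Q → R = 1/2 → 1/2 = 1/2
(Q → R) ↔ R = 1/2 ↔ 1/2 = 1/2
(R ∧ Q) ↔ ((Q → R) ↔ R) = 1/2 ↔ 1/2 = 1/2
((Q → R) → (((Q → R) ↔ R) ∧ ~Q)) ↔ ((R ∧ Q) ↔ ((Q → R) ↔ R)) = 1/2 ↔ 1/2 = 1/2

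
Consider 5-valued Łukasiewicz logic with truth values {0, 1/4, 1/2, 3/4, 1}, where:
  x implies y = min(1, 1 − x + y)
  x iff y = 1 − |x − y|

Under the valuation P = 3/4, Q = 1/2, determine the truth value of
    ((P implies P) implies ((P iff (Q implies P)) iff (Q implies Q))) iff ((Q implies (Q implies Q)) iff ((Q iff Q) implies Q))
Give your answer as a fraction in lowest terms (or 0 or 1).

P implies P = 3/4 implies 3/4 = 1
Q implies P = 1/2 implies 3/4 = 1
P iff (Q implies P) = 3/4 iff 1 = 3/4
Q implies Q = 1/2 implies 1/2 = 1
(P iff (Q implies P)) iff (Q implies Q) = 3/4 iff 1 = 3/4
(P implies P) implies ((P iff (Q implies P)) iff (Q implies Q)) = 1 implies 3/4 = 3/4
Q implies Q = 1/2 implies 1/2 = 1
Q implies (Q implies Q) = 1/2 implies 1 = 1
Q iff Q = 1/2 iff 1/2 = 1
(Q iff Q) implies Q = 1 implies 1/2 = 1/2
(Q implies (Q implies Q)) iff ((Q iff Q) implies Q) = 1 iff 1/2 = 1/2
((P implies P) implies ((P iff (Q implies P)) iff (Q implies Q))) iff ((Q implies (Q implies Q)) iff ((Q iff Q) implies Q)) = 3/4 iff 1/2 = 3/4

3/4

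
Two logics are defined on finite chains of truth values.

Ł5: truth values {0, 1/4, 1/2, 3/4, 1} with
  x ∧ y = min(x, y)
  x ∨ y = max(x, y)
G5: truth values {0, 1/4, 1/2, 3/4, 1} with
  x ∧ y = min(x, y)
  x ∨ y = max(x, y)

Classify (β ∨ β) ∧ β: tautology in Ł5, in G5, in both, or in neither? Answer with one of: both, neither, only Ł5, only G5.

In Ł5: at β = 0 the value is 0 — not a tautology.
In G5: at β = 0 the value is 0 — not a tautology.

neither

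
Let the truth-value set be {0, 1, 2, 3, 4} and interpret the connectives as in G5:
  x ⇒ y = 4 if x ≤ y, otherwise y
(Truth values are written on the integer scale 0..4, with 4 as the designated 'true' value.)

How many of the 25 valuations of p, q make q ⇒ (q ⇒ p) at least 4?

value 4: 15 assignments (counts)
value 3: 1 assignment
value 2: 2 assignments
value 1: 3 assignments
value 0: 4 assignments
So 15 of the 25 assignments meet the threshold.

15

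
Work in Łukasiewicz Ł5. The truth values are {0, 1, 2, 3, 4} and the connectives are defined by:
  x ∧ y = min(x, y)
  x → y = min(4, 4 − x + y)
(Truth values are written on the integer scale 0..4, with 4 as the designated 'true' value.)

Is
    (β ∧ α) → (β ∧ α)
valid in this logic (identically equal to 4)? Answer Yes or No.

At α = 2, β = 1, for instance:
β ∧ α = 1 ∧ 2 = 1
(β ∧ α) → (β ∧ α) = 1 → 1 = 4
and checking the remaining 24 assignments likewise gives ≥ 4 in every case.

Yes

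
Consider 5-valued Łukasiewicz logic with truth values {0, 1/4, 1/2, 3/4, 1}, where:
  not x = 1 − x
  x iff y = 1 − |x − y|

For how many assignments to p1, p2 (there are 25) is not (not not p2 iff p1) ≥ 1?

2

value 1: 2 assignments (counts)
value 3/4: 4 assignments
value 1/2: 6 assignments
value 1/4: 8 assignments
value 0: 5 assignments
So 2 of the 25 assignments meet the threshold.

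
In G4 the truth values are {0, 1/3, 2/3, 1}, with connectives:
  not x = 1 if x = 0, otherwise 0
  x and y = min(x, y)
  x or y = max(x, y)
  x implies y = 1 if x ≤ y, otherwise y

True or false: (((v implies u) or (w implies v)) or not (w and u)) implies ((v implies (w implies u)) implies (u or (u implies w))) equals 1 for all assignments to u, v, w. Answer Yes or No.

No

Counterexample: take u = 1/3, v = 0, w = 0.
v implies u = 0 implies 1/3 = 1
w implies v = 0 implies 0 = 1
(v implies u) or (w implies v) = 1 or 1 = 1
w and u = 0 and 1/3 = 0
not (w and u) = not 0 = 1
((v implies u) or (w implies v)) or not (w and u) = 1 or 1 = 1
w implies u = 0 implies 1/3 = 1
v implies (w implies u) = 0 implies 1 = 1
u implies w = 1/3 implies 0 = 0
u or (u implies w) = 1/3 or 0 = 1/3
(v implies (w implies u)) implies (u or (u implies w)) = 1 implies 1/3 = 1/3
(((v implies u) or (w implies v)) or not (w and u)) implies ((v implies (w implies u)) implies (u or (u implies w))) = 1 implies 1/3 = 1/3
This gives 1/3 ≠ 1.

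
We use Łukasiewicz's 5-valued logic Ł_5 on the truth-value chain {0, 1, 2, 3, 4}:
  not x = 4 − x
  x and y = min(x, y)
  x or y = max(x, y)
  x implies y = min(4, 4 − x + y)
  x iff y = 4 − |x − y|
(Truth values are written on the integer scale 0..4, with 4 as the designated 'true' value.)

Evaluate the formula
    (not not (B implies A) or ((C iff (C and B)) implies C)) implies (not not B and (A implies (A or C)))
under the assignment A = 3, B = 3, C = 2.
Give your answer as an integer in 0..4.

B implies A = 3 implies 3 = 4
not (B implies A) = not 4 = 0
not not (B implies A) = not 0 = 4
C and B = 2 and 3 = 2
C iff (C and B) = 2 iff 2 = 4
(C iff (C and B)) implies C = 4 implies 2 = 2
not not (B implies A) or ((C iff (C and B)) implies C) = 4 or 2 = 4
not B = not 3 = 1
not not B = not 1 = 3
A or C = 3 or 2 = 3
A implies (A or C) = 3 implies 3 = 4
not not B and (A implies (A or C)) = 3 and 4 = 3
(not not (B implies A) or ((C iff (C and B)) implies C)) implies (not not B and (A implies (A or C))) = 4 implies 3 = 3

3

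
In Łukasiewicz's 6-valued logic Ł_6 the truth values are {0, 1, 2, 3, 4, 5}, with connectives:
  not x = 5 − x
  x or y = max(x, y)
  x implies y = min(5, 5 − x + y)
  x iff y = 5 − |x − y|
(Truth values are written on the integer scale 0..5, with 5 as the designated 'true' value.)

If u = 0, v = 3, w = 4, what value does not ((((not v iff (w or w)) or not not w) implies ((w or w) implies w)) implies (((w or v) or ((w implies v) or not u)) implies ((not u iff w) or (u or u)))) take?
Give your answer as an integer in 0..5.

1

not v = not 3 = 2
w or w = 4 or 4 = 4
not v iff (w or w) = 2 iff 4 = 3
not w = not 4 = 1
not not w = not 1 = 4
(not v iff (w or w)) or not not w = 3 or 4 = 4
w or w = 4 or 4 = 4
(w or w) implies w = 4 implies 4 = 5
((not v iff (w or w)) or not not w) implies ((w or w) implies w) = 4 implies 5 = 5
w or v = 4 or 3 = 4
w implies v = 4 implies 3 = 4
not u = not 0 = 5
(w implies v) or not u = 4 or 5 = 5
(w or v) or ((w implies v) or not u) = 4 or 5 = 5
not u = not 0 = 5
not u iff w = 5 iff 4 = 4
u or u = 0 or 0 = 0
(not u iff w) or (u or u) = 4 or 0 = 4
((w or v) or ((w implies v) or not u)) implies ((not u iff w) or (u or u)) = 5 implies 4 = 4
(((not v iff (w or w)) or not not w) implies ((w or w) implies w)) implies (((w or v) or ((w implies v) or not u)) implies ((not u iff w) or (u or u))) = 5 implies 4 = 4
not ((((not v iff (w or w)) or not not w) implies ((w or w) implies w)) implies (((w or v) or ((w implies v) or not u)) implies ((not u iff w) or (u or u)))) = not 4 = 1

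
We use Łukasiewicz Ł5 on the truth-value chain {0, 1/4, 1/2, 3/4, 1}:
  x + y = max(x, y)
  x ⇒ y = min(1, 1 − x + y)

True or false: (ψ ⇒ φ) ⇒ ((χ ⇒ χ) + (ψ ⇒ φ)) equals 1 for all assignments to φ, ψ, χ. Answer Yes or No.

At φ = 0, ψ = 1/4, χ = 3/4, for instance:
ψ ⇒ φ = 1/4 ⇒ 0 = 3/4
χ ⇒ χ = 3/4 ⇒ 3/4 = 1
(χ ⇒ χ) + (ψ ⇒ φ) = 1 + 3/4 = 1
(ψ ⇒ φ) ⇒ ((χ ⇒ χ) + (ψ ⇒ φ)) = 3/4 ⇒ 1 = 1
and checking the remaining 124 assignments likewise gives ≥ 1 in every case.

Yes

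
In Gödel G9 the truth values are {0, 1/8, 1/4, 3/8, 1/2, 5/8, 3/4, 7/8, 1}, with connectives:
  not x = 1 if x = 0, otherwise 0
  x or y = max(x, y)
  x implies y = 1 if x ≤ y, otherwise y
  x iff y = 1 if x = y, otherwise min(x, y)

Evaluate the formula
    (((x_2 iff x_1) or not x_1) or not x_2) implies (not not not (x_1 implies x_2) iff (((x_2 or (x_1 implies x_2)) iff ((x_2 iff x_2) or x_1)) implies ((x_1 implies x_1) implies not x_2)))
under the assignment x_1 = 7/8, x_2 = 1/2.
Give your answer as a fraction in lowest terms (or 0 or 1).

1

x_2 iff x_1 = 1/2 iff 7/8 = 1/2
not x_1 = not 7/8 = 0
(x_2 iff x_1) or not x_1 = 1/2 or 0 = 1/2
not x_2 = not 1/2 = 0
((x_2 iff x_1) or not x_1) or not x_2 = 1/2 or 0 = 1/2
x_1 implies x_2 = 7/8 implies 1/2 = 1/2
not (x_1 implies x_2) = not 1/2 = 0
not not (x_1 implies x_2) = not 0 = 1
not not not (x_1 implies x_2) = not 1 = 0
x_1 implies x_2 = 7/8 implies 1/2 = 1/2
x_2 or (x_1 implies x_2) = 1/2 or 1/2 = 1/2
x_2 iff x_2 = 1/2 iff 1/2 = 1
(x_2 iff x_2) or x_1 = 1 or 7/8 = 1
(x_2 or (x_1 implies x_2)) iff ((x_2 iff x_2) or x_1) = 1/2 iff 1 = 1/2
x_1 implies x_1 = 7/8 implies 7/8 = 1
not x_2 = not 1/2 = 0
(x_1 implies x_1) implies not x_2 = 1 implies 0 = 0
((x_2 or (x_1 implies x_2)) iff ((x_2 iff x_2) or x_1)) implies ((x_1 implies x_1) implies not x_2) = 1/2 implies 0 = 0
not not not (x_1 implies x_2) iff (((x_2 or (x_1 implies x_2)) iff ((x_2 iff x_2) or x_1)) implies ((x_1 implies x_1) implies not x_2)) = 0 iff 0 = 1
(((x_2 iff x_1) or not x_1) or not x_2) implies (not not not (x_1 implies x_2) iff (((x_2 or (x_1 implies x_2)) iff ((x_2 iff x_2) or x_1)) implies ((x_1 implies x_1) implies not x_2))) = 1/2 implies 1 = 1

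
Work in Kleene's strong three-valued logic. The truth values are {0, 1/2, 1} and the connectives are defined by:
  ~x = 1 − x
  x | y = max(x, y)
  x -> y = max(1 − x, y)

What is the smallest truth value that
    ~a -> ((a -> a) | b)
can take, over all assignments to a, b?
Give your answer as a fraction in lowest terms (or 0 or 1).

1/2

Take a = 1/2, b = 0:
~a = ~1/2 = 1/2
a -> a = 1/2 -> 1/2 = 1/2
(a -> a) | b = 1/2 | 0 = 1/2
~a -> ((a -> a) | b) = 1/2 -> 1/2 = 1/2
No assignment yields a value below 1/2, so this is the minimum.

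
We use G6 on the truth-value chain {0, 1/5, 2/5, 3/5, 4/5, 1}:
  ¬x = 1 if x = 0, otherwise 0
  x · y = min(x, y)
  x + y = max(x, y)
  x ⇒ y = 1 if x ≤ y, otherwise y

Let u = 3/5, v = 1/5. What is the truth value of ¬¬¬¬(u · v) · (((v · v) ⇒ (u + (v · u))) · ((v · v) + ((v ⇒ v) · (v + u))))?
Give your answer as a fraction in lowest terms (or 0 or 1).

u · v = 3/5 · 1/5 = 1/5
¬(u · v) = ¬1/5 = 0
¬¬(u · v) = ¬0 = 1
¬¬¬(u · v) = ¬1 = 0
¬¬¬¬(u · v) = ¬0 = 1
v · v = 1/5 · 1/5 = 1/5
v · u = 1/5 · 3/5 = 1/5
u + (v · u) = 3/5 + 1/5 = 3/5
(v · v) ⇒ (u + (v · u)) = 1/5 ⇒ 3/5 = 1
v · v = 1/5 · 1/5 = 1/5
v ⇒ v = 1/5 ⇒ 1/5 = 1
v + u = 1/5 + 3/5 = 3/5
(v ⇒ v) · (v + u) = 1 · 3/5 = 3/5
(v · v) + ((v ⇒ v) · (v + u)) = 1/5 + 3/5 = 3/5
((v · v) ⇒ (u + (v · u))) · ((v · v) + ((v ⇒ v) · (v + u))) = 1 · 3/5 = 3/5
¬¬¬¬(u · v) · (((v · v) ⇒ (u + (v · u))) · ((v · v) + ((v ⇒ v) · (v + u)))) = 1 · 3/5 = 3/5

3/5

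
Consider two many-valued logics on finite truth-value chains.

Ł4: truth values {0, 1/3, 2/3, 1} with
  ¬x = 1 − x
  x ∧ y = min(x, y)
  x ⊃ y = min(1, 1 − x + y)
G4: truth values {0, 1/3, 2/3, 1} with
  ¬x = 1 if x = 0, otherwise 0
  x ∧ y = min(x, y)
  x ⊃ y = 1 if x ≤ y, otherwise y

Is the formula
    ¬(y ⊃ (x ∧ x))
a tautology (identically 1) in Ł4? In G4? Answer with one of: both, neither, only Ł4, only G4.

neither

In Ł4: at x = 0, y = 0 the value is 0 — not a tautology.
In G4: at x = 0, y = 0 the value is 0 — not a tautology.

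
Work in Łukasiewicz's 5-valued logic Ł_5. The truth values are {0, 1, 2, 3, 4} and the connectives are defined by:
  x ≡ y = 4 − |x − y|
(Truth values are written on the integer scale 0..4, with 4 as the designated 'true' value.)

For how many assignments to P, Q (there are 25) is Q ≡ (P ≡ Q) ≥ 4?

value 4: 7 assignments (counts)
value 3: 7 assignments
value 2: 6 assignments
value 1: 3 assignments
value 0: 2 assignments
So 7 of the 25 assignments meet the threshold.

7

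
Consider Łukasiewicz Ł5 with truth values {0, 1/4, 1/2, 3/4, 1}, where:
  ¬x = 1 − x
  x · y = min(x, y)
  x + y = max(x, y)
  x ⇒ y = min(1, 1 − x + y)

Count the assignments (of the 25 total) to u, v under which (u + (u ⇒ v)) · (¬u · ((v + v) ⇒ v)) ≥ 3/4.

10

value 1: 5 assignments (counts)
value 3/4: 5 assignments (counts)
value 1/2: 5 assignments
value 1/4: 5 assignments
value 0: 5 assignments
So 10 of the 25 assignments meet the threshold.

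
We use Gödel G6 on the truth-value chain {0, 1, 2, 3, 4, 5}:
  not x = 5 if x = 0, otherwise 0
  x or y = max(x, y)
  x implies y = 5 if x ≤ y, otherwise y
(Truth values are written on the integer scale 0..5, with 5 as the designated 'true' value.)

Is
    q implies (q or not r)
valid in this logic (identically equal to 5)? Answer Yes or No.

At q = 3, r = 5, for instance:
not r = not 5 = 0
q or not r = 3 or 0 = 3
q implies (q or not r) = 3 implies 3 = 5
and checking the remaining 35 assignments likewise gives ≥ 5 in every case.

Yes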